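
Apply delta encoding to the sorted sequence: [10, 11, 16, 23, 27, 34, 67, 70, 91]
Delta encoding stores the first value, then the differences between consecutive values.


First value: 10
Deltas:
  11 - 10 = 1
  16 - 11 = 5
  23 - 16 = 7
  27 - 23 = 4
  34 - 27 = 7
  67 - 34 = 33
  70 - 67 = 3
  91 - 70 = 21


Delta encoded: [10, 1, 5, 7, 4, 7, 33, 3, 21]


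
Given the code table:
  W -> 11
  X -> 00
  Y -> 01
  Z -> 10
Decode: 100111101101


Decoding:
10 -> Z
01 -> Y
11 -> W
10 -> Z
11 -> W
01 -> Y


Result: ZYWZWY


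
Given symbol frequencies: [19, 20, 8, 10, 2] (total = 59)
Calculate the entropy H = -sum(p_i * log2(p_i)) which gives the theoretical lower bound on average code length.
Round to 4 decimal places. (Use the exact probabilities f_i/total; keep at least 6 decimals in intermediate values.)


Per-symbol terms -p_i * log2(p_i) with p_i = f_i/59:
  p = 19/59 = 0.322034: log2(p) = -1.634716, -p*log2(p) = 0.526434
  p = 20/59 = 0.338983: log2(p) = -1.560715, -p*log2(p) = 0.529056
  p = 8/59 = 0.135593: log2(p) = -2.882643, -p*log2(p) = 0.390867
  p = 10/59 = 0.169492: log2(p) = -2.560715, -p*log2(p) = 0.434019
  p = 2/59 = 0.033898: log2(p) = -4.882643, -p*log2(p) = 0.165513
H = 0.526434 + 0.529056 + 0.390867 + 0.434019 + 0.165513 = 2.045889

H = 2.0459 bits/symbol


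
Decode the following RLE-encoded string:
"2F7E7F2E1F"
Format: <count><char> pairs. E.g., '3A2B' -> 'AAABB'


Expanding each <count><char> pair:
  2F -> 'FF'
  7E -> 'EEEEEEE'
  7F -> 'FFFFFFF'
  2E -> 'EE'
  1F -> 'F'

Decoded = FFEEEEEEEFFFFFFFEEF


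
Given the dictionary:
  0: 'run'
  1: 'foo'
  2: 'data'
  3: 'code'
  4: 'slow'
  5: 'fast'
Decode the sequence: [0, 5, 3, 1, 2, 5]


Look up each index in the dictionary:
  0 -> 'run'
  5 -> 'fast'
  3 -> 'code'
  1 -> 'foo'
  2 -> 'data'
  5 -> 'fast'

Decoded: "run fast code foo data fast"


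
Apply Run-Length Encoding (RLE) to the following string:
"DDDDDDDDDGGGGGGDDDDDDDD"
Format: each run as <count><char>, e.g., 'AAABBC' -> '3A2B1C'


Scanning runs left to right:
  i=0: run of 'D' x 9 -> '9D'
  i=9: run of 'G' x 6 -> '6G'
  i=15: run of 'D' x 8 -> '8D'

RLE = 9D6G8D


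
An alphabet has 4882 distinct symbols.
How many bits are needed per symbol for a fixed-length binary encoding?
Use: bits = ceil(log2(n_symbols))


log2(4882) = 12.2533
Bracket: 2^12 = 4096 < 4882 <= 2^13 = 8192
So ceil(log2(4882)) = 13

bits = ceil(log2(4882)) = ceil(12.2533) = 13 bits


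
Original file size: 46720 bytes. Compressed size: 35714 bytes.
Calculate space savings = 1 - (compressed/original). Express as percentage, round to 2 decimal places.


ratio = compressed/original = 35714/46720 = 0.764426
savings = 1 - ratio = 1 - 0.764426 = 0.235574
as a percentage: 0.235574 * 100 = 23.56%

Space savings = 1 - 35714/46720 = 23.56%


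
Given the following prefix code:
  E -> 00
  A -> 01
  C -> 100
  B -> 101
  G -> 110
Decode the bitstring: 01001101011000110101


Decoding step by step:
Bits 01 -> A
Bits 00 -> E
Bits 110 -> G
Bits 101 -> B
Bits 100 -> C
Bits 01 -> A
Bits 101 -> B
Bits 01 -> A


Decoded message: AEGBCABA


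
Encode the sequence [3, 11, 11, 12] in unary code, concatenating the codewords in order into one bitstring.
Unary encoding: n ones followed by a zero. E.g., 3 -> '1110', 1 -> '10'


Encode each number as n ones followed by a terminating 0:
  3 -> 1110 (4 bits)
  11 -> 111111111110 (12 bits)
  11 -> 111111111110 (12 bits)
  12 -> 1111111111110 (13 bits)
Total length = 4 + 12 + 12 + 13 = 41 bits.

Unary([3, 11, 11, 12]) = 11101111111111101111111111101111111111110 (41 bits)


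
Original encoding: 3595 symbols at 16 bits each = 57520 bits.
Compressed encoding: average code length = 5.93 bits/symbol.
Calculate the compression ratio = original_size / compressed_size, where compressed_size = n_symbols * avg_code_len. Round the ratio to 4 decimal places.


original_size = n_symbols * orig_bits = 3595 * 16 = 57520 bits
compressed_size = n_symbols * avg_code_len = 3595 * 5.93 = 21318.35 bits
ratio = original_size / compressed_size = 57520 / 21318.35 = 2.6981

Compression ratio = 2.6981


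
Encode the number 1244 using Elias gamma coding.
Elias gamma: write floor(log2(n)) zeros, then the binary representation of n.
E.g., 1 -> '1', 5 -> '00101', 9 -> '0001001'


num_bits = floor(log2(1244)) + 1 = 11
leading_zeros = num_bits - 1 = 10
binary(1244) = 10011011100

Elias gamma(1244) = '0000000000' + '10011011100' = 000000000010011011100 (21 bits)


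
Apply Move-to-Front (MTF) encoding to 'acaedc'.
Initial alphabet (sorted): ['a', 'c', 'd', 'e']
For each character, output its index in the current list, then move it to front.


MTF encoding:
'a': index 0 in ['a', 'c', 'd', 'e'] -> ['a', 'c', 'd', 'e']
'c': index 1 in ['a', 'c', 'd', 'e'] -> ['c', 'a', 'd', 'e']
'a': index 1 in ['c', 'a', 'd', 'e'] -> ['a', 'c', 'd', 'e']
'e': index 3 in ['a', 'c', 'd', 'e'] -> ['e', 'a', 'c', 'd']
'd': index 3 in ['e', 'a', 'c', 'd'] -> ['d', 'e', 'a', 'c']
'c': index 3 in ['d', 'e', 'a', 'c'] -> ['c', 'd', 'e', 'a']


Output: [0, 1, 1, 3, 3, 3]


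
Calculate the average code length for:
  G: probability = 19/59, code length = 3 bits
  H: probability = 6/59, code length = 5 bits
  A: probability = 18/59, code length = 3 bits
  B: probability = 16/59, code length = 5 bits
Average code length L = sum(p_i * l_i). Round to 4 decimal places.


Weighted contributions p_i * l_i:
  G: (19/59) * 3 = 57/59
  H: (6/59) * 5 = 30/59
  A: (18/59) * 3 = 54/59
  B: (16/59) * 5 = 80/59
Sum = (57 + 30 + 54 + 80)/59 = 221/59

L = 221/59 = 3.7458 bits/symbol


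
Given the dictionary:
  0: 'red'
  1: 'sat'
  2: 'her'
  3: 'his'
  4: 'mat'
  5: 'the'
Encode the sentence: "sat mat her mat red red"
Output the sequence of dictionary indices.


Look up each word in the dictionary:
  'sat' -> 1
  'mat' -> 4
  'her' -> 2
  'mat' -> 4
  'red' -> 0
  'red' -> 0

Encoded: [1, 4, 2, 4, 0, 0]


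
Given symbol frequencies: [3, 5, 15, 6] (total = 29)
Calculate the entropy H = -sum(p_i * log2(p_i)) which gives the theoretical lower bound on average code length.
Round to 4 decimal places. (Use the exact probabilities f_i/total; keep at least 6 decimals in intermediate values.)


Per-symbol terms -p_i * log2(p_i) with p_i = f_i/29:
  p = 3/29 = 0.103448: log2(p) = -3.273018, -p*log2(p) = 0.338588
  p = 5/29 = 0.172414: log2(p) = -2.536053, -p*log2(p) = 0.437251
  p = 15/29 = 0.517241: log2(p) = -0.951090, -p*log2(p) = 0.491943
  p = 6/29 = 0.206897: log2(p) = -2.273018, -p*log2(p) = 0.470280
H = 0.338588 + 0.437251 + 0.491943 + 0.470280 = 1.738062

H = 1.7381 bits/symbol


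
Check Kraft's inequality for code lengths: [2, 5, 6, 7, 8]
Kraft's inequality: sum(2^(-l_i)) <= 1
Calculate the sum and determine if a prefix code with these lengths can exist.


Sum = 2^(-2) + 2^(-5) + 2^(-6) + 2^(-7) + 2^(-8)
    = 0.25 + 0.03125 + 0.015625 + 0.0078125 + 0.00390625
    = 79/256 = 0.30859375
Since 0.30859375 <= 1, Kraft's inequality IS satisfied.
A prefix code with these lengths CAN exist.

Kraft sum = 0.30859375. Satisfied.


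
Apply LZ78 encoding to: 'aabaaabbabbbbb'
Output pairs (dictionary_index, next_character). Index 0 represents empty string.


LZ78 encoding steps:
Dictionary: {0: ''}
Step 1: w='' (idx 0), next='a' -> output (0, 'a'), add 'a' as idx 1
Step 2: w='a' (idx 1), next='b' -> output (1, 'b'), add 'ab' as idx 2
Step 3: w='a' (idx 1), next='a' -> output (1, 'a'), add 'aa' as idx 3
Step 4: w='ab' (idx 2), next='b' -> output (2, 'b'), add 'abb' as idx 4
Step 5: w='abb' (idx 4), next='b' -> output (4, 'b'), add 'abbb' as idx 5
Step 6: w='' (idx 0), next='b' -> output (0, 'b'), add 'b' as idx 6
Step 7: w='b' (idx 6), end of input -> output (6, '')


Encoded: [(0, 'a'), (1, 'b'), (1, 'a'), (2, 'b'), (4, 'b'), (0, 'b'), (6, '')]


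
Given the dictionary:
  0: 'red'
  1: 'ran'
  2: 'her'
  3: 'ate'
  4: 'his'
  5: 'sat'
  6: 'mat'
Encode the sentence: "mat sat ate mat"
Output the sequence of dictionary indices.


Look up each word in the dictionary:
  'mat' -> 6
  'sat' -> 5
  'ate' -> 3
  'mat' -> 6

Encoded: [6, 5, 3, 6]


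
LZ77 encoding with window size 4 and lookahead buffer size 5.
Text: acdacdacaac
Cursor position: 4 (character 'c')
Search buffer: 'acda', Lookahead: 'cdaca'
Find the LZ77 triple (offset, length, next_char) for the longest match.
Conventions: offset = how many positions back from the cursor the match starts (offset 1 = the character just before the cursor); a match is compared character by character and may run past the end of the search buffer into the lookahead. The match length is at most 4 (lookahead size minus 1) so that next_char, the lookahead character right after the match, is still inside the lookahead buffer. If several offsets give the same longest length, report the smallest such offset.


Try each offset into the search buffer:
  offset=1 (pos 3, char 'a'): match length 0
  offset=2 (pos 2, char 'd'): match length 0
  offset=3 (pos 1, char 'c'): match length 4
  offset=4 (pos 0, char 'a'): match length 0
Longest match has length 4 at offset 3.
next_char = character at position 4 + 4 = 8 -> 'a'

Best match: offset=3, length=4 (matching 'cdac' starting at position 1)
LZ77 triple: (3, 4, 'a')


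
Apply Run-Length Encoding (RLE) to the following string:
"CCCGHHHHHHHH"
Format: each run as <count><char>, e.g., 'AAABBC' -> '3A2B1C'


Scanning runs left to right:
  i=0: run of 'C' x 3 -> '3C'
  i=3: run of 'G' x 1 -> '1G'
  i=4: run of 'H' x 8 -> '8H'

RLE = 3C1G8H


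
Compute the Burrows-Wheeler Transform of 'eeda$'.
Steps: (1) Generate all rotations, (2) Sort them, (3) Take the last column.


Rotations (sorted):
  0: $eeda -> last char: a
  1: a$eed -> last char: d
  2: da$ee -> last char: e
  3: eda$e -> last char: e
  4: eeda$ -> last char: $


BWT = adee$


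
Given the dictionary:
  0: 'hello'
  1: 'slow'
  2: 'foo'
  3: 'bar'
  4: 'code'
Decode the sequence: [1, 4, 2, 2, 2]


Look up each index in the dictionary:
  1 -> 'slow'
  4 -> 'code'
  2 -> 'foo'
  2 -> 'foo'
  2 -> 'foo'

Decoded: "slow code foo foo foo"


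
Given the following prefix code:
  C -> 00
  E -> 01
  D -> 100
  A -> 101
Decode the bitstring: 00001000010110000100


Decoding step by step:
Bits 00 -> C
Bits 00 -> C
Bits 100 -> D
Bits 00 -> C
Bits 101 -> A
Bits 100 -> D
Bits 00 -> C
Bits 100 -> D


Decoded message: CCDCADCD


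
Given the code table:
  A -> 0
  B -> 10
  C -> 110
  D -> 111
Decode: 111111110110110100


Decoding:
111 -> D
111 -> D
110 -> C
110 -> C
110 -> C
10 -> B
0 -> A


Result: DDCCCBA


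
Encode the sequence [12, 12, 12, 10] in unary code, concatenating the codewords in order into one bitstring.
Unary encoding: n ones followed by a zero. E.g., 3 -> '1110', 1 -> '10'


Encode each number as n ones followed by a terminating 0:
  12 -> 1111111111110 (13 bits)
  12 -> 1111111111110 (13 bits)
  12 -> 1111111111110 (13 bits)
  10 -> 11111111110 (11 bits)
Total length = 13 + 13 + 13 + 11 = 50 bits.

Unary([12, 12, 12, 10]) = 11111111111101111111111110111111111111011111111110 (50 bits)


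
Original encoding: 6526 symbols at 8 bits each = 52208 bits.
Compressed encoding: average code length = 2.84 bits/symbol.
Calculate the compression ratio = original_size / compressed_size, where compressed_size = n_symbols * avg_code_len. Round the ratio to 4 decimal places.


original_size = n_symbols * orig_bits = 6526 * 8 = 52208 bits
compressed_size = n_symbols * avg_code_len = 6526 * 2.84 = 18533.84 bits
ratio = original_size / compressed_size = 52208 / 18533.84 = 2.8169

Compression ratio = 2.8169


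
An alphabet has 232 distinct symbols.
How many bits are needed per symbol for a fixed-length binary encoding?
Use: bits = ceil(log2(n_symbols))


log2(232) = 7.858
Bracket: 2^7 = 128 < 232 <= 2^8 = 256
So ceil(log2(232)) = 8

bits = ceil(log2(232)) = ceil(7.858) = 8 bits


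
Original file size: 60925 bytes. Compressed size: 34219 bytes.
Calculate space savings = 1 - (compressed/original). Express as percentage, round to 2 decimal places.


ratio = compressed/original = 34219/60925 = 0.561658
savings = 1 - ratio = 1 - 0.561658 = 0.438342
as a percentage: 0.438342 * 100 = 43.83%

Space savings = 1 - 34219/60925 = 43.83%


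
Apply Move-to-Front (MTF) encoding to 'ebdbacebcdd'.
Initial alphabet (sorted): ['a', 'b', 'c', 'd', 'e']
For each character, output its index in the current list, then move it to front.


MTF encoding:
'e': index 4 in ['a', 'b', 'c', 'd', 'e'] -> ['e', 'a', 'b', 'c', 'd']
'b': index 2 in ['e', 'a', 'b', 'c', 'd'] -> ['b', 'e', 'a', 'c', 'd']
'd': index 4 in ['b', 'e', 'a', 'c', 'd'] -> ['d', 'b', 'e', 'a', 'c']
'b': index 1 in ['d', 'b', 'e', 'a', 'c'] -> ['b', 'd', 'e', 'a', 'c']
'a': index 3 in ['b', 'd', 'e', 'a', 'c'] -> ['a', 'b', 'd', 'e', 'c']
'c': index 4 in ['a', 'b', 'd', 'e', 'c'] -> ['c', 'a', 'b', 'd', 'e']
'e': index 4 in ['c', 'a', 'b', 'd', 'e'] -> ['e', 'c', 'a', 'b', 'd']
'b': index 3 in ['e', 'c', 'a', 'b', 'd'] -> ['b', 'e', 'c', 'a', 'd']
'c': index 2 in ['b', 'e', 'c', 'a', 'd'] -> ['c', 'b', 'e', 'a', 'd']
'd': index 4 in ['c', 'b', 'e', 'a', 'd'] -> ['d', 'c', 'b', 'e', 'a']
'd': index 0 in ['d', 'c', 'b', 'e', 'a'] -> ['d', 'c', 'b', 'e', 'a']


Output: [4, 2, 4, 1, 3, 4, 4, 3, 2, 4, 0]


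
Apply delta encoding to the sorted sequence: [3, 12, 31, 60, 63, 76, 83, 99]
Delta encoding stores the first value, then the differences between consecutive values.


First value: 3
Deltas:
  12 - 3 = 9
  31 - 12 = 19
  60 - 31 = 29
  63 - 60 = 3
  76 - 63 = 13
  83 - 76 = 7
  99 - 83 = 16


Delta encoded: [3, 9, 19, 29, 3, 13, 7, 16]


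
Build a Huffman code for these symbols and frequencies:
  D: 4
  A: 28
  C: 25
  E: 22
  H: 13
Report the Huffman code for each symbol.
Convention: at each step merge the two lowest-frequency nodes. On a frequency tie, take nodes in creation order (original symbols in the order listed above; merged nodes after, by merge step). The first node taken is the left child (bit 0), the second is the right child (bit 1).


Huffman tree construction:
Step 1: Merge D(4) + H(13) = 17
Step 2: Merge (D+H)(17) + E(22) = 39
Step 3: Merge C(25) + A(28) = 53
Step 4: Merge ((D+H)+E)(39) + (C+A)(53) = 92
Read each symbol's code off the tree from the root (left child = 0, right child = 1).

Codes:
  D: 000 (length 3)
  A: 11 (length 2)
  C: 10 (length 2)
  E: 01 (length 2)
  H: 001 (length 3)
Average code length: 201/92 = 2.1848 bits/symbol


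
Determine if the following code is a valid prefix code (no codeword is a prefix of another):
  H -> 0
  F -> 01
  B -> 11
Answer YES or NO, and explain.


Checking each pair (does one codeword prefix another?):
  H='0' vs F='01': prefix -- VIOLATION

NO -- this is NOT a valid prefix code. H (0) is a prefix of F (01).


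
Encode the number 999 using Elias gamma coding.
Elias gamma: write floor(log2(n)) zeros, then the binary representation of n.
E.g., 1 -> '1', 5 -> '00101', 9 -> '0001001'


num_bits = floor(log2(999)) + 1 = 10
leading_zeros = num_bits - 1 = 9
binary(999) = 1111100111

Elias gamma(999) = '000000000' + '1111100111' = 0000000001111100111 (19 bits)


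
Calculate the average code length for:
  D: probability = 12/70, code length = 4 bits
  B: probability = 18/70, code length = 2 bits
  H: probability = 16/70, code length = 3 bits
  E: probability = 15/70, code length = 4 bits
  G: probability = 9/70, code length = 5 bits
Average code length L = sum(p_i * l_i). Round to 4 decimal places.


Weighted contributions p_i * l_i:
  D: (12/70) * 4 = 48/70
  B: (18/70) * 2 = 36/70
  H: (16/70) * 3 = 48/70
  E: (15/70) * 4 = 60/70
  G: (9/70) * 5 = 45/70
Sum = (48 + 36 + 48 + 60 + 45)/70 = 237/70

L = 237/70 = 3.3857 bits/symbol


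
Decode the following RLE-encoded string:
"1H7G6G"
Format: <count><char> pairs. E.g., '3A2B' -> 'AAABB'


Expanding each <count><char> pair:
  1H -> 'H'
  7G -> 'GGGGGGG'
  6G -> 'GGGGGG'

Decoded = HGGGGGGGGGGGGG


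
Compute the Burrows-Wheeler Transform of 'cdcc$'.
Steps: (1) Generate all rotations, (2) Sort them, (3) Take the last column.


Rotations (sorted):
  0: $cdcc -> last char: c
  1: c$cdc -> last char: c
  2: cc$cd -> last char: d
  3: cdcc$ -> last char: $
  4: dcc$c -> last char: c


BWT = ccd$c


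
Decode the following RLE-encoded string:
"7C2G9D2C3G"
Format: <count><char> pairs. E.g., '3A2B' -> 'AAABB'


Expanding each <count><char> pair:
  7C -> 'CCCCCCC'
  2G -> 'GG'
  9D -> 'DDDDDDDDD'
  2C -> 'CC'
  3G -> 'GGG'

Decoded = CCCCCCCGGDDDDDDDDDCCGGG


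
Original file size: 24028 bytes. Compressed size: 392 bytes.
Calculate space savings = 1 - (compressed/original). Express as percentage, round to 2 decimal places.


ratio = compressed/original = 392/24028 = 0.016314
savings = 1 - ratio = 1 - 0.016314 = 0.983686
as a percentage: 0.983686 * 100 = 98.37%

Space savings = 1 - 392/24028 = 98.37%


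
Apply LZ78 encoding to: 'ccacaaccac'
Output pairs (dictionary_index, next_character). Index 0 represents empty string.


LZ78 encoding steps:
Dictionary: {0: ''}
Step 1: w='' (idx 0), next='c' -> output (0, 'c'), add 'c' as idx 1
Step 2: w='c' (idx 1), next='a' -> output (1, 'a'), add 'ca' as idx 2
Step 3: w='ca' (idx 2), next='a' -> output (2, 'a'), add 'caa' as idx 3
Step 4: w='c' (idx 1), next='c' -> output (1, 'c'), add 'cc' as idx 4
Step 5: w='' (idx 0), next='a' -> output (0, 'a'), add 'a' as idx 5
Step 6: w='c' (idx 1), end of input -> output (1, '')


Encoded: [(0, 'c'), (1, 'a'), (2, 'a'), (1, 'c'), (0, 'a'), (1, '')]


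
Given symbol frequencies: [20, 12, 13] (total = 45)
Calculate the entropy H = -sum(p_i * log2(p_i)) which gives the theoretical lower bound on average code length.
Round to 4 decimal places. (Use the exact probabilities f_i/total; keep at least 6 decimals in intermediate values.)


Per-symbol terms -p_i * log2(p_i) with p_i = f_i/45:
  p = 20/45 = 0.444444: log2(p) = -1.169925, -p*log2(p) = 0.519967
  p = 12/45 = 0.266667: log2(p) = -1.906891, -p*log2(p) = 0.508504
  p = 13/45 = 0.288889: log2(p) = -1.791413, -p*log2(p) = 0.517519
H = 0.519967 + 0.508504 + 0.517519 = 1.545990

H = 1.546 bits/symbol


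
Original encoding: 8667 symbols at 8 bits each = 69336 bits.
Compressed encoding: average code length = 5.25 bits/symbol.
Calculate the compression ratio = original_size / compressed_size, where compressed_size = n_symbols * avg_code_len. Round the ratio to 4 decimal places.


original_size = n_symbols * orig_bits = 8667 * 8 = 69336 bits
compressed_size = n_symbols * avg_code_len = 8667 * 5.25 = 45501.75 bits
ratio = original_size / compressed_size = 69336 / 45501.75 = 1.5238

Compression ratio = 1.5238


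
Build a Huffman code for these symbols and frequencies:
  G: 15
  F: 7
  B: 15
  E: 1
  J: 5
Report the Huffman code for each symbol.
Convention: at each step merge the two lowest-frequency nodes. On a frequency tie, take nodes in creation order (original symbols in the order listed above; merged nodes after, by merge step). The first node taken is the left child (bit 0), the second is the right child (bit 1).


Huffman tree construction:
Step 1: Merge E(1) + J(5) = 6
Step 2: Merge (E+J)(6) + F(7) = 13
Step 3: Merge ((E+J)+F)(13) + G(15) = 28
Step 4: Merge B(15) + (((E+J)+F)+G)(28) = 43
Read each symbol's code off the tree from the root (left child = 0, right child = 1).

Codes:
  G: 11 (length 2)
  F: 101 (length 3)
  B: 0 (length 1)
  E: 1000 (length 4)
  J: 1001 (length 4)
Average code length: 90/43 = 2.0930 bits/symbol


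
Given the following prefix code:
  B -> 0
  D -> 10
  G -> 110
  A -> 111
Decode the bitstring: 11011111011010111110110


Decoding step by step:
Bits 110 -> G
Bits 111 -> A
Bits 110 -> G
Bits 110 -> G
Bits 10 -> D
Bits 111 -> A
Bits 110 -> G
Bits 110 -> G


Decoded message: GAGGDAGG


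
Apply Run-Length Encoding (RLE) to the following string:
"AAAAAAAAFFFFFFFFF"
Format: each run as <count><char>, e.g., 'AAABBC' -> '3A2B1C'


Scanning runs left to right:
  i=0: run of 'A' x 8 -> '8A'
  i=8: run of 'F' x 9 -> '9F'

RLE = 8A9F


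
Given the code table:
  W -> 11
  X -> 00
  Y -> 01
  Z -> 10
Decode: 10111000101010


Decoding:
10 -> Z
11 -> W
10 -> Z
00 -> X
10 -> Z
10 -> Z
10 -> Z


Result: ZWZXZZZ


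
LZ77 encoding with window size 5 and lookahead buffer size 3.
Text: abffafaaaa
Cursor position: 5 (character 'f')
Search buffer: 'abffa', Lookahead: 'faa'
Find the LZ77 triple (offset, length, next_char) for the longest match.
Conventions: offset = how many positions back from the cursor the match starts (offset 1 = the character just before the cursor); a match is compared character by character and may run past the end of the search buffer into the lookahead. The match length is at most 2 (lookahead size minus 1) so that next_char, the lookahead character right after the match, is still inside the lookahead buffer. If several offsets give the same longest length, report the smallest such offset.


Try each offset into the search buffer:
  offset=1 (pos 4, char 'a'): match length 0
  offset=2 (pos 3, char 'f'): match length 2
  offset=3 (pos 2, char 'f'): match length 1
  offset=4 (pos 1, char 'b'): match length 0
  offset=5 (pos 0, char 'a'): match length 0
Longest match has length 2 at offset 2.
next_char = character at position 5 + 2 = 7 -> 'a'

Best match: offset=2, length=2 (matching 'fa' starting at position 3)
LZ77 triple: (2, 2, 'a')


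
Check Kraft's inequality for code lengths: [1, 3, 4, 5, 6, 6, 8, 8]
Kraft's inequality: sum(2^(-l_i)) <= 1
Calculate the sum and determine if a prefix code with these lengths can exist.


Sum = 2^(-1) + 2^(-3) + 2^(-4) + 2^(-5) + 2^(-6) + 2^(-6) + 2^(-8) + 2^(-8)
    = 0.5 + 0.125 + 0.0625 + 0.03125 + 0.015625 + 0.015625 + 0.00390625 + 0.00390625
    = 194/256 = 0.7578125
Since 0.7578125 <= 1, Kraft's inequality IS satisfied.
A prefix code with these lengths CAN exist.

Kraft sum = 0.7578125. Satisfied.


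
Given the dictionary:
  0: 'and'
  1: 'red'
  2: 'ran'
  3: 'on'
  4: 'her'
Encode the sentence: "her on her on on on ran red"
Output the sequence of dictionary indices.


Look up each word in the dictionary:
  'her' -> 4
  'on' -> 3
  'her' -> 4
  'on' -> 3
  'on' -> 3
  'on' -> 3
  'ran' -> 2
  'red' -> 1

Encoded: [4, 3, 4, 3, 3, 3, 2, 1]


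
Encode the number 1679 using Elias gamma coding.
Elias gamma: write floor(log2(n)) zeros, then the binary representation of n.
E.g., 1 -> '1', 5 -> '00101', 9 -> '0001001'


num_bits = floor(log2(1679)) + 1 = 11
leading_zeros = num_bits - 1 = 10
binary(1679) = 11010001111

Elias gamma(1679) = '0000000000' + '11010001111' = 000000000011010001111 (21 bits)


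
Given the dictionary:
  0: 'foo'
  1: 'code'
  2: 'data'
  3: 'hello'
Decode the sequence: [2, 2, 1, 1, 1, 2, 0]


Look up each index in the dictionary:
  2 -> 'data'
  2 -> 'data'
  1 -> 'code'
  1 -> 'code'
  1 -> 'code'
  2 -> 'data'
  0 -> 'foo'

Decoded: "data data code code code data foo"


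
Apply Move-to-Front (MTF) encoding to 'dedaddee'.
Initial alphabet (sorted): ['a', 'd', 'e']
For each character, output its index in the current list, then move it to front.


MTF encoding:
'd': index 1 in ['a', 'd', 'e'] -> ['d', 'a', 'e']
'e': index 2 in ['d', 'a', 'e'] -> ['e', 'd', 'a']
'd': index 1 in ['e', 'd', 'a'] -> ['d', 'e', 'a']
'a': index 2 in ['d', 'e', 'a'] -> ['a', 'd', 'e']
'd': index 1 in ['a', 'd', 'e'] -> ['d', 'a', 'e']
'd': index 0 in ['d', 'a', 'e'] -> ['d', 'a', 'e']
'e': index 2 in ['d', 'a', 'e'] -> ['e', 'd', 'a']
'e': index 0 in ['e', 'd', 'a'] -> ['e', 'd', 'a']


Output: [1, 2, 1, 2, 1, 0, 2, 0]


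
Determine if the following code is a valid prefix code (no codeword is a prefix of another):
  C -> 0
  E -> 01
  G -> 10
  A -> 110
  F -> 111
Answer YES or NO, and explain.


Checking each pair (does one codeword prefix another?):
  C='0' vs E='01': prefix -- VIOLATION

NO -- this is NOT a valid prefix code. C (0) is a prefix of E (01).


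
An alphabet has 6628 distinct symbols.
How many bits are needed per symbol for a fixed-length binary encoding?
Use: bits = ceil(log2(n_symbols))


log2(6628) = 12.6944
Bracket: 2^12 = 4096 < 6628 <= 2^13 = 8192
So ceil(log2(6628)) = 13

bits = ceil(log2(6628)) = ceil(12.6944) = 13 bits


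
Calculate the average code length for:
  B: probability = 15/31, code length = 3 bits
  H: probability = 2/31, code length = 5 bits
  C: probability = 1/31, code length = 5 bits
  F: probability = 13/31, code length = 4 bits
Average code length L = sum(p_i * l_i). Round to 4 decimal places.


Weighted contributions p_i * l_i:
  B: (15/31) * 3 = 45/31
  H: (2/31) * 5 = 10/31
  C: (1/31) * 5 = 5/31
  F: (13/31) * 4 = 52/31
Sum = (45 + 10 + 5 + 52)/31 = 112/31

L = 112/31 = 3.6129 bits/symbol


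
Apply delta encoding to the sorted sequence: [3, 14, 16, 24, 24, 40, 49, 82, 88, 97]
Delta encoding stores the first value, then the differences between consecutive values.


First value: 3
Deltas:
  14 - 3 = 11
  16 - 14 = 2
  24 - 16 = 8
  24 - 24 = 0
  40 - 24 = 16
  49 - 40 = 9
  82 - 49 = 33
  88 - 82 = 6
  97 - 88 = 9


Delta encoded: [3, 11, 2, 8, 0, 16, 9, 33, 6, 9]


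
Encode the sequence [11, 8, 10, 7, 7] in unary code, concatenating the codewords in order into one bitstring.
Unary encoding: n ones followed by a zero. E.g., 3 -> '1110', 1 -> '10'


Encode each number as n ones followed by a terminating 0:
  11 -> 111111111110 (12 bits)
  8 -> 111111110 (9 bits)
  10 -> 11111111110 (11 bits)
  7 -> 11111110 (8 bits)
  7 -> 11111110 (8 bits)
Total length = 12 + 9 + 11 + 8 + 8 = 48 bits.

Unary([11, 8, 10, 7, 7]) = 111111111110111111110111111111101111111011111110 (48 bits)


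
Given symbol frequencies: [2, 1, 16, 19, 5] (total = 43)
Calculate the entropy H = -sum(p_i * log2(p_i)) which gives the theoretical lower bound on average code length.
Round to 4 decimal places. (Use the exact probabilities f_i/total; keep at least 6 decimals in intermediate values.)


Per-symbol terms -p_i * log2(p_i) with p_i = f_i/43:
  p = 2/43 = 0.046512: log2(p) = -4.426265, -p*log2(p) = 0.205873
  p = 1/43 = 0.023256: log2(p) = -5.426265, -p*log2(p) = 0.126192
  p = 16/43 = 0.372093: log2(p) = -1.426265, -p*log2(p) = 0.530703
  p = 19/43 = 0.441860: log2(p) = -1.178337, -p*log2(p) = 0.520661
  p = 5/43 = 0.116279: log2(p) = -3.104337, -p*log2(p) = 0.360969
H = 0.205873 + 0.126192 + 0.530703 + 0.520661 + 0.360969 = 1.744398

H = 1.7444 bits/symbol


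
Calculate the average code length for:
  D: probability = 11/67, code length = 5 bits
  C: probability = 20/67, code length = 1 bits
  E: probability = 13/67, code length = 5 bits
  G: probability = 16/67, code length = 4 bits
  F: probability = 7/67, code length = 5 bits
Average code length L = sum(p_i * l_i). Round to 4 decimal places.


Weighted contributions p_i * l_i:
  D: (11/67) * 5 = 55/67
  C: (20/67) * 1 = 20/67
  E: (13/67) * 5 = 65/67
  G: (16/67) * 4 = 64/67
  F: (7/67) * 5 = 35/67
Sum = (55 + 20 + 65 + 64 + 35)/67 = 239/67

L = 239/67 = 3.5672 bits/symbol


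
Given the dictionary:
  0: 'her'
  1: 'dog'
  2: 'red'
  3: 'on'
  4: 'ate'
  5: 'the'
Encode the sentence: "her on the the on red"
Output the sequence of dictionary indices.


Look up each word in the dictionary:
  'her' -> 0
  'on' -> 3
  'the' -> 5
  'the' -> 5
  'on' -> 3
  'red' -> 2

Encoded: [0, 3, 5, 5, 3, 2]


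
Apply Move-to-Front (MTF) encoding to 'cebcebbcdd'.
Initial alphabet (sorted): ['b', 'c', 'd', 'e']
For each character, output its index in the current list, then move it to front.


MTF encoding:
'c': index 1 in ['b', 'c', 'd', 'e'] -> ['c', 'b', 'd', 'e']
'e': index 3 in ['c', 'b', 'd', 'e'] -> ['e', 'c', 'b', 'd']
'b': index 2 in ['e', 'c', 'b', 'd'] -> ['b', 'e', 'c', 'd']
'c': index 2 in ['b', 'e', 'c', 'd'] -> ['c', 'b', 'e', 'd']
'e': index 2 in ['c', 'b', 'e', 'd'] -> ['e', 'c', 'b', 'd']
'b': index 2 in ['e', 'c', 'b', 'd'] -> ['b', 'e', 'c', 'd']
'b': index 0 in ['b', 'e', 'c', 'd'] -> ['b', 'e', 'c', 'd']
'c': index 2 in ['b', 'e', 'c', 'd'] -> ['c', 'b', 'e', 'd']
'd': index 3 in ['c', 'b', 'e', 'd'] -> ['d', 'c', 'b', 'e']
'd': index 0 in ['d', 'c', 'b', 'e'] -> ['d', 'c', 'b', 'e']


Output: [1, 3, 2, 2, 2, 2, 0, 2, 3, 0]


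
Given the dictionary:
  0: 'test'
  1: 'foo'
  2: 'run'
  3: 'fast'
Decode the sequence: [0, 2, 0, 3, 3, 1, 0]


Look up each index in the dictionary:
  0 -> 'test'
  2 -> 'run'
  0 -> 'test'
  3 -> 'fast'
  3 -> 'fast'
  1 -> 'foo'
  0 -> 'test'

Decoded: "test run test fast fast foo test"


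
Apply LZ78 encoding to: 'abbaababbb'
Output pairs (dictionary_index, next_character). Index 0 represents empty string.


LZ78 encoding steps:
Dictionary: {0: ''}
Step 1: w='' (idx 0), next='a' -> output (0, 'a'), add 'a' as idx 1
Step 2: w='' (idx 0), next='b' -> output (0, 'b'), add 'b' as idx 2
Step 3: w='b' (idx 2), next='a' -> output (2, 'a'), add 'ba' as idx 3
Step 4: w='a' (idx 1), next='b' -> output (1, 'b'), add 'ab' as idx 4
Step 5: w='ab' (idx 4), next='b' -> output (4, 'b'), add 'abb' as idx 5
Step 6: w='b' (idx 2), end of input -> output (2, '')


Encoded: [(0, 'a'), (0, 'b'), (2, 'a'), (1, 'b'), (4, 'b'), (2, '')]


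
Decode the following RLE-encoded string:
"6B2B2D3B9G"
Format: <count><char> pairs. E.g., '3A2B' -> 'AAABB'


Expanding each <count><char> pair:
  6B -> 'BBBBBB'
  2B -> 'BB'
  2D -> 'DD'
  3B -> 'BBB'
  9G -> 'GGGGGGGGG'

Decoded = BBBBBBBBDDBBBGGGGGGGGG


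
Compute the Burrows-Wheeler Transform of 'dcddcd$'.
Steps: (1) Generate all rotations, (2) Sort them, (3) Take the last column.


Rotations (sorted):
  0: $dcddcd -> last char: d
  1: cd$dcdd -> last char: d
  2: cddcd$d -> last char: d
  3: d$dcddc -> last char: c
  4: dcd$dcd -> last char: d
  5: dcddcd$ -> last char: $
  6: ddcd$dc -> last char: c


BWT = dddcd$c


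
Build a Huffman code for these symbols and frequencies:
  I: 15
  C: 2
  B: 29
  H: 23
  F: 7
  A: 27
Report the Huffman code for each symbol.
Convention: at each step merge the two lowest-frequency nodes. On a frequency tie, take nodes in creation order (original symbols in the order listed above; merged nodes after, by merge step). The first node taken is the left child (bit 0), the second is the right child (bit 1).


Huffman tree construction:
Step 1: Merge C(2) + F(7) = 9
Step 2: Merge (C+F)(9) + I(15) = 24
Step 3: Merge H(23) + ((C+F)+I)(24) = 47
Step 4: Merge A(27) + B(29) = 56
Step 5: Merge (H+((C+F)+I))(47) + (A+B)(56) = 103
Read each symbol's code off the tree from the root (left child = 0, right child = 1).

Codes:
  I: 011 (length 3)
  C: 0100 (length 4)
  B: 11 (length 2)
  H: 00 (length 2)
  F: 0101 (length 4)
  A: 10 (length 2)
Average code length: 239/103 = 2.3204 bits/symbol


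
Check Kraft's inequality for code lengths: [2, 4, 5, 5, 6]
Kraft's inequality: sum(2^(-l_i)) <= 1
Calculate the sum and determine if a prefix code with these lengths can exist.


Sum = 2^(-2) + 2^(-4) + 2^(-5) + 2^(-5) + 2^(-6)
    = 0.25 + 0.0625 + 0.03125 + 0.03125 + 0.015625
    = 25/64 = 0.390625
Since 0.390625 <= 1, Kraft's inequality IS satisfied.
A prefix code with these lengths CAN exist.

Kraft sum = 0.390625. Satisfied.


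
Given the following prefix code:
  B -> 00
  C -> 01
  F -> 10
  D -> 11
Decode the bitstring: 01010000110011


Decoding step by step:
Bits 01 -> C
Bits 01 -> C
Bits 00 -> B
Bits 00 -> B
Bits 11 -> D
Bits 00 -> B
Bits 11 -> D


Decoded message: CCBBDBD


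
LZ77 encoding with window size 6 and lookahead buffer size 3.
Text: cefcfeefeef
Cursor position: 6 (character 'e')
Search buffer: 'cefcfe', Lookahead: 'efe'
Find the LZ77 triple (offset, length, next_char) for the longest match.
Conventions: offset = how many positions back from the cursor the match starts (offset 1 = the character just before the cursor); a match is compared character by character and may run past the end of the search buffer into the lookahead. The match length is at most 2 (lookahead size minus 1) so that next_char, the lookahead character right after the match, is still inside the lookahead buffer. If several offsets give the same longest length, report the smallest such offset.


Try each offset into the search buffer:
  offset=1 (pos 5, char 'e'): match length 1
  offset=2 (pos 4, char 'f'): match length 0
  offset=3 (pos 3, char 'c'): match length 0
  offset=4 (pos 2, char 'f'): match length 0
  offset=5 (pos 1, char 'e'): match length 2
  offset=6 (pos 0, char 'c'): match length 0
Longest match has length 2 at offset 5.
next_char = character at position 6 + 2 = 8 -> 'e'

Best match: offset=5, length=2 (matching 'ef' starting at position 1)
LZ77 triple: (5, 2, 'e')


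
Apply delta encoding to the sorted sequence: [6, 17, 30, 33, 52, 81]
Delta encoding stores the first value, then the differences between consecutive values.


First value: 6
Deltas:
  17 - 6 = 11
  30 - 17 = 13
  33 - 30 = 3
  52 - 33 = 19
  81 - 52 = 29


Delta encoded: [6, 11, 13, 3, 19, 29]


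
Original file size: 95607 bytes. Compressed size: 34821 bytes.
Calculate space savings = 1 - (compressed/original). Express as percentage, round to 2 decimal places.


ratio = compressed/original = 34821/95607 = 0.36421
savings = 1 - ratio = 1 - 0.36421 = 0.63579
as a percentage: 0.63579 * 100 = 63.58%

Space savings = 1 - 34821/95607 = 63.58%


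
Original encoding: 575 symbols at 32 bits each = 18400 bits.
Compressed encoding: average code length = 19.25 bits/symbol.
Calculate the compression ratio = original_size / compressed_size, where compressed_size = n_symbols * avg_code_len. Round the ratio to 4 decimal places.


original_size = n_symbols * orig_bits = 575 * 32 = 18400 bits
compressed_size = n_symbols * avg_code_len = 575 * 19.25 = 11068.75 bits
ratio = original_size / compressed_size = 18400 / 11068.75 = 1.6623

Compression ratio = 1.6623


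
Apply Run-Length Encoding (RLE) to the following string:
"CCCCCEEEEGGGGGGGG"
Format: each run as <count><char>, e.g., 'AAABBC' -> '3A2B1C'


Scanning runs left to right:
  i=0: run of 'C' x 5 -> '5C'
  i=5: run of 'E' x 4 -> '4E'
  i=9: run of 'G' x 8 -> '8G'

RLE = 5C4E8G


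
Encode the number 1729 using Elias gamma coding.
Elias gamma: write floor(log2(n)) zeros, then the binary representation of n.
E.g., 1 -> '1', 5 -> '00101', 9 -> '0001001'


num_bits = floor(log2(1729)) + 1 = 11
leading_zeros = num_bits - 1 = 10
binary(1729) = 11011000001

Elias gamma(1729) = '0000000000' + '11011000001' = 000000000011011000001 (21 bits)


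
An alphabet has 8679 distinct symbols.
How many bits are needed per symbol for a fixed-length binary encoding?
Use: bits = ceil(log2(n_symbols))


log2(8679) = 13.0833
Bracket: 2^13 = 8192 < 8679 <= 2^14 = 16384
So ceil(log2(8679)) = 14

bits = ceil(log2(8679)) = ceil(13.0833) = 14 bits


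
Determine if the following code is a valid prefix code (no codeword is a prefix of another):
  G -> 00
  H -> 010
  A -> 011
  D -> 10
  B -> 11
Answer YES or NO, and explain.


Checking each pair (does one codeword prefix another?):
  G='00' vs H='010': no prefix
  G='00' vs A='011': no prefix
  G='00' vs D='10': no prefix
  G='00' vs B='11': no prefix
  H='010' vs G='00': no prefix
  H='010' vs A='011': no prefix
  H='010' vs D='10': no prefix
  H='010' vs B='11': no prefix
  A='011' vs G='00': no prefix
  A='011' vs H='010': no prefix
  A='011' vs D='10': no prefix
  A='011' vs B='11': no prefix
  D='10' vs G='00': no prefix
  D='10' vs H='010': no prefix
  D='10' vs A='011': no prefix
  D='10' vs B='11': no prefix
  B='11' vs G='00': no prefix
  B='11' vs H='010': no prefix
  B='11' vs A='011': no prefix
  B='11' vs D='10': no prefix
No violation found over all pairs.

YES -- this is a valid prefix code. No codeword is a prefix of any other codeword.


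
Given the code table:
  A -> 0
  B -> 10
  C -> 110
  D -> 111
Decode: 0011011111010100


Decoding:
0 -> A
0 -> A
110 -> C
111 -> D
110 -> C
10 -> B
10 -> B
0 -> A


Result: AACDCBBA


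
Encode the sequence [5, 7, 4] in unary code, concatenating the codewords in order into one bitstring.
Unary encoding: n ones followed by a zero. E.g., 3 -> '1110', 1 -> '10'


Encode each number as n ones followed by a terminating 0:
  5 -> 111110 (6 bits)
  7 -> 11111110 (8 bits)
  4 -> 11110 (5 bits)
Total length = 6 + 8 + 5 = 19 bits.

Unary([5, 7, 4]) = 1111101111111011110 (19 bits)


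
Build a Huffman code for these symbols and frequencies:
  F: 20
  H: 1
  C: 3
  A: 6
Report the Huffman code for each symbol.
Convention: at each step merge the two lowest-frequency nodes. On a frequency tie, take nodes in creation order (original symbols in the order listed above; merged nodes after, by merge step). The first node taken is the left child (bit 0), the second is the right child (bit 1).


Huffman tree construction:
Step 1: Merge H(1) + C(3) = 4
Step 2: Merge (H+C)(4) + A(6) = 10
Step 3: Merge ((H+C)+A)(10) + F(20) = 30
Read each symbol's code off the tree from the root (left child = 0, right child = 1).

Codes:
  F: 1 (length 1)
  H: 000 (length 3)
  C: 001 (length 3)
  A: 01 (length 2)
Average code length: 44/30 = 1.4667 bits/symbol


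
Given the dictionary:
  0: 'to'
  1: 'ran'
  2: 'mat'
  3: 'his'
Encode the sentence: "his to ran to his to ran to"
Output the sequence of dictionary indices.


Look up each word in the dictionary:
  'his' -> 3
  'to' -> 0
  'ran' -> 1
  'to' -> 0
  'his' -> 3
  'to' -> 0
  'ran' -> 1
  'to' -> 0

Encoded: [3, 0, 1, 0, 3, 0, 1, 0]


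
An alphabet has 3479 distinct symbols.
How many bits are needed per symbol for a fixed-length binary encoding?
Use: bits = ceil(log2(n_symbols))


log2(3479) = 11.7645
Bracket: 2^11 = 2048 < 3479 <= 2^12 = 4096
So ceil(log2(3479)) = 12

bits = ceil(log2(3479)) = ceil(11.7645) = 12 bits


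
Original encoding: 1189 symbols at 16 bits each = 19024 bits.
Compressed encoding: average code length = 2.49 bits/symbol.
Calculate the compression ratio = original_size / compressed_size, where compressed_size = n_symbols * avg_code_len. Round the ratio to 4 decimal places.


original_size = n_symbols * orig_bits = 1189 * 16 = 19024 bits
compressed_size = n_symbols * avg_code_len = 1189 * 2.49 = 2960.61 bits
ratio = original_size / compressed_size = 19024 / 2960.61 = 6.4257

Compression ratio = 6.4257


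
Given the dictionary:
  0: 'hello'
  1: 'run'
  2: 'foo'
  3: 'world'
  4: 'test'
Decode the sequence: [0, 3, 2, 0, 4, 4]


Look up each index in the dictionary:
  0 -> 'hello'
  3 -> 'world'
  2 -> 'foo'
  0 -> 'hello'
  4 -> 'test'
  4 -> 'test'

Decoded: "hello world foo hello test test"


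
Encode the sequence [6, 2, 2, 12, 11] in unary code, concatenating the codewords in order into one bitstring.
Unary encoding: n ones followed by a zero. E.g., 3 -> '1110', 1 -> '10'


Encode each number as n ones followed by a terminating 0:
  6 -> 1111110 (7 bits)
  2 -> 110 (3 bits)
  2 -> 110 (3 bits)
  12 -> 1111111111110 (13 bits)
  11 -> 111111111110 (12 bits)
Total length = 7 + 3 + 3 + 13 + 12 = 38 bits.

Unary([6, 2, 2, 12, 11]) = 11111101101101111111111110111111111110 (38 bits)


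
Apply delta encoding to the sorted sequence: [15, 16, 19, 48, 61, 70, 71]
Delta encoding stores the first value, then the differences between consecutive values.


First value: 15
Deltas:
  16 - 15 = 1
  19 - 16 = 3
  48 - 19 = 29
  61 - 48 = 13
  70 - 61 = 9
  71 - 70 = 1


Delta encoded: [15, 1, 3, 29, 13, 9, 1]


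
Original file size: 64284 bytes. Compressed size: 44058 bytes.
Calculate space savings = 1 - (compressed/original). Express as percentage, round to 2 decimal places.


ratio = compressed/original = 44058/64284 = 0.685365
savings = 1 - ratio = 1 - 0.685365 = 0.314635
as a percentage: 0.314635 * 100 = 31.46%

Space savings = 1 - 44058/64284 = 31.46%


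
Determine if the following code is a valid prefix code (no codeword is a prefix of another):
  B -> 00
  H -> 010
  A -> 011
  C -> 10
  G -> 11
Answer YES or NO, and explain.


Checking each pair (does one codeword prefix another?):
  B='00' vs H='010': no prefix
  B='00' vs A='011': no prefix
  B='00' vs C='10': no prefix
  B='00' vs G='11': no prefix
  H='010' vs B='00': no prefix
  H='010' vs A='011': no prefix
  H='010' vs C='10': no prefix
  H='010' vs G='11': no prefix
  A='011' vs B='00': no prefix
  A='011' vs H='010': no prefix
  A='011' vs C='10': no prefix
  A='011' vs G='11': no prefix
  C='10' vs B='00': no prefix
  C='10' vs H='010': no prefix
  C='10' vs A='011': no prefix
  C='10' vs G='11': no prefix
  G='11' vs B='00': no prefix
  G='11' vs H='010': no prefix
  G='11' vs A='011': no prefix
  G='11' vs C='10': no prefix
No violation found over all pairs.

YES -- this is a valid prefix code. No codeword is a prefix of any other codeword.
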